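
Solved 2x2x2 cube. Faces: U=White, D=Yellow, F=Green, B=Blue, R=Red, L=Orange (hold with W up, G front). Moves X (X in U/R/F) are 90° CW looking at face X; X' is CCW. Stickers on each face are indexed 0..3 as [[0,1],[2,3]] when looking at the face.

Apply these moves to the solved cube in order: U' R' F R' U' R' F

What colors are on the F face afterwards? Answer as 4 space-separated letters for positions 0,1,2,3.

Answer: W B O Y

Derivation:
After move 1 (U'): U=WWWW F=OOGG R=GGRR B=RRBB L=BBOO
After move 2 (R'): R=GRGR U=WBWR F=OWGW D=YOYG B=YRYB
After move 3 (F): F=GOWW U=WBOB R=WRRR D=GGYG L=BYOO
After move 4 (R'): R=RRWR U=WYOY F=GBWB D=GOYW B=GRGB
After move 5 (U'): U=YYWO F=BYWB R=GBWR B=RRGB L=GROO
After move 6 (R'): R=BRGW U=YGWR F=BYWO D=GYYB B=WROB
After move 7 (F): F=WBOY U=YGOR R=WRRW D=GBYB L=GGOY
Query: F face = WBOY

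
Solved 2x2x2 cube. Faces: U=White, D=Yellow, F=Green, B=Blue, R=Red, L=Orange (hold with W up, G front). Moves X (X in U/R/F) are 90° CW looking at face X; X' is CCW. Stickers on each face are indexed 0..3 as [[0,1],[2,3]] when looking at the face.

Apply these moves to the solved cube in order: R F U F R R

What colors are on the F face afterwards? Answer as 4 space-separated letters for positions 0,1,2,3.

Answer: Y W Y O

Derivation:
After move 1 (R): R=RRRR U=WGWG F=GYGY D=YBYB B=WBWB
After move 2 (F): F=GGYY U=WGOO R=WRGR D=RRYB L=OYOB
After move 3 (U): U=OWOG F=WRYY R=WBGR B=OYWB L=GGOB
After move 4 (F): F=YWYR U=OWBG R=OBGR D=GWYB L=GROR
After move 5 (R): R=GORB U=OWBR F=YWYB D=GWYO B=GYWB
After move 6 (R): R=RGBO U=OWBB F=YWYO D=GWYG B=RYWB
Query: F face = YWYO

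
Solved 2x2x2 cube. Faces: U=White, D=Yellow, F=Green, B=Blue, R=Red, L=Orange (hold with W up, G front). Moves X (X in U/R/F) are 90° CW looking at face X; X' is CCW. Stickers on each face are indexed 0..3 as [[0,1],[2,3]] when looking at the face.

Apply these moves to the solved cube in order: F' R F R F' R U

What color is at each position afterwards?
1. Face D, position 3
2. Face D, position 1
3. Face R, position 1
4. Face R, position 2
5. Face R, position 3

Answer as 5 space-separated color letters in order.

After move 1 (F'): F=GGGG U=WWRR R=YRYR D=OOYY L=OWOW
After move 2 (R): R=YYRR U=WGRG F=GOGY D=OBYB B=RBWB
After move 3 (F): F=GGYO U=WGWW R=RYGR D=RYYB L=OOOB
After move 4 (R): R=GRRY U=WGWO F=GYYB D=RWYR B=WBGB
After move 5 (F'): F=YBGY U=WGGR R=WRRY D=OBYR L=OOOW
After move 6 (R): R=RWYR U=WBGY F=YBGR D=OGYW B=RBGB
After move 7 (U): U=GWYB F=RWGR R=RBYR B=OOGB L=YBOW
Query 1: D[3] = W
Query 2: D[1] = G
Query 3: R[1] = B
Query 4: R[2] = Y
Query 5: R[3] = R

Answer: W G B Y R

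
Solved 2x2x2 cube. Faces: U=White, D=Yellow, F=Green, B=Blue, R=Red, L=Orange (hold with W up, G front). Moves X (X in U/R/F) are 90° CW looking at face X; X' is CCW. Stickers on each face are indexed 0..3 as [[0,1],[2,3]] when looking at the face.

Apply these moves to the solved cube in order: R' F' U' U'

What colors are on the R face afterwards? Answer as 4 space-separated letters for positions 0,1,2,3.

After move 1 (R'): R=RRRR U=WBWB F=GWGW D=YGYG B=YBYB
After move 2 (F'): F=WWGG U=WBRR R=GRYR D=OOYG L=OBOW
After move 3 (U'): U=BRWR F=OBGG R=WWYR B=GRYB L=YBOW
After move 4 (U'): U=RRBW F=YBGG R=OBYR B=WWYB L=GROW
Query: R face = OBYR

Answer: O B Y R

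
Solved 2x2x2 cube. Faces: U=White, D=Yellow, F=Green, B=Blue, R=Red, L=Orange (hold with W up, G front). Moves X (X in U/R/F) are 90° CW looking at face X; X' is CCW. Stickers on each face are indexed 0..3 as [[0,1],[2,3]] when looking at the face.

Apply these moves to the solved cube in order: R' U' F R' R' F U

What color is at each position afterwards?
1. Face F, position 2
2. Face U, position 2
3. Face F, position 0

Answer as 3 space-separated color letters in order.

After move 1 (R'): R=RRRR U=WBWB F=GWGW D=YGYG B=YBYB
After move 2 (U'): U=BBWW F=OOGW R=GWRR B=RRYB L=YBOO
After move 3 (F): F=GOWO U=BBOB R=WWWR D=RGYG L=YYOG
After move 4 (R'): R=WRWW U=BYOR F=GBWB D=ROYO B=GRGB
After move 5 (R'): R=RWWW U=BGOG F=GYWR D=RBYB B=OROB
After move 6 (F): F=WGRY U=BGGY R=OWGW D=WRYB L=YROB
After move 7 (U): U=GBYG F=OWRY R=ORGW B=YROB L=WGOB
Query 1: F[2] = R
Query 2: U[2] = Y
Query 3: F[0] = O

Answer: R Y O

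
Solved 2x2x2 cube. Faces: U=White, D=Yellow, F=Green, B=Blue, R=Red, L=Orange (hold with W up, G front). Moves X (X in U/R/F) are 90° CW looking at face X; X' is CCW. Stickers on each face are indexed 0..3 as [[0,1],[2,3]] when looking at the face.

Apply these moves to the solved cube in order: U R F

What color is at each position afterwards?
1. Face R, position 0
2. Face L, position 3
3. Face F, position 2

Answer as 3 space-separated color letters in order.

Answer: W B Y

Derivation:
After move 1 (U): U=WWWW F=RRGG R=BBRR B=OOBB L=GGOO
After move 2 (R): R=RBRB U=WRWG F=RYGY D=YBYO B=WOWB
After move 3 (F): F=GRYY U=WROG R=WBGB D=RRYO L=GYOB
Query 1: R[0] = W
Query 2: L[3] = B
Query 3: F[2] = Y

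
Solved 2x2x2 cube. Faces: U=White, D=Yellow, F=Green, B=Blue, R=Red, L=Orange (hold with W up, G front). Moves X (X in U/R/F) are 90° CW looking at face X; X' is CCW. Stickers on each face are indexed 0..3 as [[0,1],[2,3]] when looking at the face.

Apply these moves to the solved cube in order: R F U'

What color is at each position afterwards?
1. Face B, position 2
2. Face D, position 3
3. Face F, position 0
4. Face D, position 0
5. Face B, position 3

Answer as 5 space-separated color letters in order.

After move 1 (R): R=RRRR U=WGWG F=GYGY D=YBYB B=WBWB
After move 2 (F): F=GGYY U=WGOO R=WRGR D=RRYB L=OYOB
After move 3 (U'): U=GOWO F=OYYY R=GGGR B=WRWB L=WBOB
Query 1: B[2] = W
Query 2: D[3] = B
Query 3: F[0] = O
Query 4: D[0] = R
Query 5: B[3] = B

Answer: W B O R B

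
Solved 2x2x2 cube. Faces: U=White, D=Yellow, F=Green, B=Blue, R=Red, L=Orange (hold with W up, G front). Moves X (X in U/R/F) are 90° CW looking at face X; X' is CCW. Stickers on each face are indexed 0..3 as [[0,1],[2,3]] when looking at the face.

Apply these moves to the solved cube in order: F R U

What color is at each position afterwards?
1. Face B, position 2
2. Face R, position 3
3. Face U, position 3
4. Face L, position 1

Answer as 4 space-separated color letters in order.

After move 1 (F): F=GGGG U=WWOO R=WRWR D=RRYY L=OYOY
After move 2 (R): R=WWRR U=WGOG F=GRGY D=RBYB B=OBWB
After move 3 (U): U=OWGG F=WWGY R=OBRR B=OYWB L=GROY
Query 1: B[2] = W
Query 2: R[3] = R
Query 3: U[3] = G
Query 4: L[1] = R

Answer: W R G R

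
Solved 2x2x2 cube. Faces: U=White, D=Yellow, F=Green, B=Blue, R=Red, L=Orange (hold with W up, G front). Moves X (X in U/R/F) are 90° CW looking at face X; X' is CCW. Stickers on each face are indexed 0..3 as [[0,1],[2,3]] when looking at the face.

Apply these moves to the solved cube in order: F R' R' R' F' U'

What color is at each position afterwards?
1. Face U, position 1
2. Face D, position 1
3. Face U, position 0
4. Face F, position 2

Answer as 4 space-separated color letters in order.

After move 1 (F): F=GGGG U=WWOO R=WRWR D=RRYY L=OYOY
After move 2 (R'): R=RRWW U=WBOB F=GWGO D=RGYG B=YBRB
After move 3 (R'): R=RWRW U=WROY F=GBGB D=RWYO B=GBGB
After move 4 (R'): R=WWRR U=WGOG F=GRGY D=RBYB B=OBWB
After move 5 (F'): F=RYGG U=WGWR R=BWRR D=YYYB L=OGOO
After move 6 (U'): U=GRWW F=OGGG R=RYRR B=BWWB L=OBOO
Query 1: U[1] = R
Query 2: D[1] = Y
Query 3: U[0] = G
Query 4: F[2] = G

Answer: R Y G G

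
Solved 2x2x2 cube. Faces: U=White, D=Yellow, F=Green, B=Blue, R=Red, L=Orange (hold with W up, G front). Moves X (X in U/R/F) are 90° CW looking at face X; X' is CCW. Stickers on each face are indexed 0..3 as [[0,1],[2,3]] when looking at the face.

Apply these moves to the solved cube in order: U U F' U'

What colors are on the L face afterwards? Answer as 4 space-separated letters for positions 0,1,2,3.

After move 1 (U): U=WWWW F=RRGG R=BBRR B=OOBB L=GGOO
After move 2 (U): U=WWWW F=BBGG R=OORR B=GGBB L=RROO
After move 3 (F'): F=BGBG U=WWOR R=YOYR D=ROYY L=RWOW
After move 4 (U'): U=WRWO F=RWBG R=BGYR B=YOBB L=GGOW
Query: L face = GGOW

Answer: G G O W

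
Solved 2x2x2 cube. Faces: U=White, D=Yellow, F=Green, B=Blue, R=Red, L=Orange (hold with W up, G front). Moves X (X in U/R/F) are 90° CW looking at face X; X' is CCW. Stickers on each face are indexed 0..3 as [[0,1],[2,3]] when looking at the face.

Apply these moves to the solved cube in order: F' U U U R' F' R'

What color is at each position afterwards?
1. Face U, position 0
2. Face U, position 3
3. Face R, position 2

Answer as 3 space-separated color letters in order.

After move 1 (F'): F=GGGG U=WWRR R=YRYR D=OOYY L=OWOW
After move 2 (U): U=RWRW F=YRGG R=BBYR B=OWBB L=GGOW
After move 3 (U): U=RRWW F=BBGG R=OWYR B=GGBB L=YROW
After move 4 (U): U=WRWR F=OWGG R=GGYR B=YRBB L=BBOW
After move 5 (R'): R=GRGY U=WBWY F=ORGR D=OWYG B=YROB
After move 6 (F'): F=RROG U=WBGG R=WROY D=BWYG L=BYOW
After move 7 (R'): R=RYWO U=WOGY F=RBOG D=BRYG B=GRWB
Query 1: U[0] = W
Query 2: U[3] = Y
Query 3: R[2] = W

Answer: W Y W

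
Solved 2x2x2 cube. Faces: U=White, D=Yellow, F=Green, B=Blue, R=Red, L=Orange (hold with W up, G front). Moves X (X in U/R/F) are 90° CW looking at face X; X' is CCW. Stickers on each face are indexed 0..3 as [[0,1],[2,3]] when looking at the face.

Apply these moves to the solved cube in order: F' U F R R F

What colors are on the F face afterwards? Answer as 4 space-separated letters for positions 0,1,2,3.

After move 1 (F'): F=GGGG U=WWRR R=YRYR D=OOYY L=OWOW
After move 2 (U): U=RWRW F=YRGG R=BBYR B=OWBB L=GGOW
After move 3 (F): F=GYGR U=RWWG R=RBWR D=YBYY L=GOOO
After move 4 (R): R=WRRB U=RYWR F=GBGY D=YBYO B=GWWB
After move 5 (R): R=RWBR U=RBWY F=GBGO D=YWYG B=RWYB
After move 6 (F): F=GGOB U=RBOO R=WWYR D=BRYG L=GYOW
Query: F face = GGOB

Answer: G G O B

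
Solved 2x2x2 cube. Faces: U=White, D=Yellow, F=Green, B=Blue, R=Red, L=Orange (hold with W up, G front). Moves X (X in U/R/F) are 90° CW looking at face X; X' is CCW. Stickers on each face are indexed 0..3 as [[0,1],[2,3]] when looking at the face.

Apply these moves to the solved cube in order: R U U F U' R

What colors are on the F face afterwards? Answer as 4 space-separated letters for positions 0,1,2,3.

After move 1 (R): R=RRRR U=WGWG F=GYGY D=YBYB B=WBWB
After move 2 (U): U=WWGG F=RRGY R=WBRR B=OOWB L=GYOO
After move 3 (U): U=GWGW F=WBGY R=OORR B=GYWB L=RROO
After move 4 (F): F=GWYB U=GWOR R=GOWR D=ROYB L=RYOB
After move 5 (U'): U=WRGO F=RYYB R=GWWR B=GOWB L=GYOB
After move 6 (R): R=WGRW U=WYGB F=ROYB D=RWYG B=OORB
Query: F face = ROYB

Answer: R O Y B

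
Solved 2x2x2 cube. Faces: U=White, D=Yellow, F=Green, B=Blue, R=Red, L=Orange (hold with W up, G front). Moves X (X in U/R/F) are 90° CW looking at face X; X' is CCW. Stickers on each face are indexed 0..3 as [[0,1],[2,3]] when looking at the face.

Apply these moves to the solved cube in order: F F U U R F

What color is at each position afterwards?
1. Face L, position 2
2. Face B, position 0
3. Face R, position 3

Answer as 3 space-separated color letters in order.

Answer: O W R

Derivation:
After move 1 (F): F=GGGG U=WWOO R=WRWR D=RRYY L=OYOY
After move 2 (F): F=GGGG U=WWYY R=OROR D=WWYY L=OROR
After move 3 (U): U=YWYW F=ORGG R=BBOR B=ORBB L=GGOR
After move 4 (U): U=YYWW F=BBGG R=OROR B=GGBB L=OROR
After move 5 (R): R=OORR U=YBWG F=BWGY D=WBYG B=WGYB
After move 6 (F): F=GBYW U=YBRR R=WOGR D=ROYG L=OWOB
Query 1: L[2] = O
Query 2: B[0] = W
Query 3: R[3] = R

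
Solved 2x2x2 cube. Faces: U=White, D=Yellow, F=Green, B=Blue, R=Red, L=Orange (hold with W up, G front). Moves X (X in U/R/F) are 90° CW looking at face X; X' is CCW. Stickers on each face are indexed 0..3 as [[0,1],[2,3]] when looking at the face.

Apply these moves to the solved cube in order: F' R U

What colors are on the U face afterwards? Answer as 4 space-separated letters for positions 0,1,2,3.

After move 1 (F'): F=GGGG U=WWRR R=YRYR D=OOYY L=OWOW
After move 2 (R): R=YYRR U=WGRG F=GOGY D=OBYB B=RBWB
After move 3 (U): U=RWGG F=YYGY R=RBRR B=OWWB L=GOOW
Query: U face = RWGG

Answer: R W G G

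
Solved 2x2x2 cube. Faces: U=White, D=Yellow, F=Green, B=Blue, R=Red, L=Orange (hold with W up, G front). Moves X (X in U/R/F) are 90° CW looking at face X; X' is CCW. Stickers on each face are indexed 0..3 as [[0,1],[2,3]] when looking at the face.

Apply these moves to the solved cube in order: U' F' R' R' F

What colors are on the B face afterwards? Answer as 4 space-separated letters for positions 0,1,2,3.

After move 1 (U'): U=WWWW F=OOGG R=GGRR B=RRBB L=BBOO
After move 2 (F'): F=OGOG U=WWGR R=YGYR D=BOYY L=BWOW
After move 3 (R'): R=GRYY U=WBGR F=OWOR D=BGYG B=YROB
After move 4 (R'): R=RYGY U=WOGY F=OBOR D=BWYR B=GRGB
After move 5 (F): F=OORB U=WOWW R=GYYY D=GRYR L=BBOW
Query: B face = GRGB

Answer: G R G B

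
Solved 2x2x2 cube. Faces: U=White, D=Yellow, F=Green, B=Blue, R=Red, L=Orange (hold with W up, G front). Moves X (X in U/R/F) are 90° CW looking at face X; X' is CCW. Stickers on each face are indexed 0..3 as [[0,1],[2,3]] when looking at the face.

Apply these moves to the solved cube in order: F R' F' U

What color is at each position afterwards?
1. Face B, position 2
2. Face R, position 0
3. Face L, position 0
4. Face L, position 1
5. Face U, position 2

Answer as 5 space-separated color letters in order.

Answer: R Y W O W

Derivation:
After move 1 (F): F=GGGG U=WWOO R=WRWR D=RRYY L=OYOY
After move 2 (R'): R=RRWW U=WBOB F=GWGO D=RGYG B=YBRB
After move 3 (F'): F=WOGG U=WBRW R=GRRW D=YYYG L=OBOO
After move 4 (U): U=RWWB F=GRGG R=YBRW B=OBRB L=WOOO
Query 1: B[2] = R
Query 2: R[0] = Y
Query 3: L[0] = W
Query 4: L[1] = O
Query 5: U[2] = W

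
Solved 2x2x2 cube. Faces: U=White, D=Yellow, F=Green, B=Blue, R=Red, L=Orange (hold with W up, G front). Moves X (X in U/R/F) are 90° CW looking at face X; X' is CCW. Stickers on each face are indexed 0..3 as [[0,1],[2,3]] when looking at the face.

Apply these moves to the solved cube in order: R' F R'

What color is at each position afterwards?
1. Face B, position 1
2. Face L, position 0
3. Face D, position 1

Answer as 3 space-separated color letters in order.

After move 1 (R'): R=RRRR U=WBWB F=GWGW D=YGYG B=YBYB
After move 2 (F): F=GGWW U=WBOO R=WRBR D=RRYG L=OYOG
After move 3 (R'): R=RRWB U=WYOY F=GBWO D=RGYW B=GBRB
Query 1: B[1] = B
Query 2: L[0] = O
Query 3: D[1] = G

Answer: B O G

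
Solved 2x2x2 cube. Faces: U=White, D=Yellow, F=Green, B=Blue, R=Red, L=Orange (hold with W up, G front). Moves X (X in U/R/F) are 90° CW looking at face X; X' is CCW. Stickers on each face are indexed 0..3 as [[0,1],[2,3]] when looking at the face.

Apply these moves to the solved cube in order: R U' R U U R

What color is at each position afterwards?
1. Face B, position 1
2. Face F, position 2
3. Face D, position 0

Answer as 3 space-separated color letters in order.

Answer: B G Y

Derivation:
After move 1 (R): R=RRRR U=WGWG F=GYGY D=YBYB B=WBWB
After move 2 (U'): U=GGWW F=OOGY R=GYRR B=RRWB L=WBOO
After move 3 (R): R=RGRY U=GOWY F=OBGB D=YWYR B=WRGB
After move 4 (U): U=WGYO F=RGGB R=WRRY B=WBGB L=OBOO
After move 5 (U): U=YWOG F=WRGB R=WBRY B=OBGB L=RGOO
After move 6 (R): R=RWYB U=YROB F=WWGR D=YGYO B=GBWB
Query 1: B[1] = B
Query 2: F[2] = G
Query 3: D[0] = Y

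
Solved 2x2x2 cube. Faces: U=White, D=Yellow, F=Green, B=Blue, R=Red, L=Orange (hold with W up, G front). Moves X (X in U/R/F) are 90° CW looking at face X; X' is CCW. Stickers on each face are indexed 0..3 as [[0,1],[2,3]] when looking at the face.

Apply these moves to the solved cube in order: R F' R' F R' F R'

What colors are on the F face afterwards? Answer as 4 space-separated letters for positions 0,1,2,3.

Answer: R O G O

Derivation:
After move 1 (R): R=RRRR U=WGWG F=GYGY D=YBYB B=WBWB
After move 2 (F'): F=YYGG U=WGRR R=BRYR D=OOYB L=OGOW
After move 3 (R'): R=RRBY U=WWRW F=YGGR D=OYYG B=BBOB
After move 4 (F): F=GYRG U=WWWG R=RRWY D=BRYG L=OOOY
After move 5 (R'): R=RYRW U=WOWB F=GWRG D=BYYG B=GBRB
After move 6 (F): F=RGGW U=WOYO R=WYBW D=RRYG L=OBOY
After move 7 (R'): R=YWWB U=WRYG F=ROGO D=RGYW B=GBRB
Query: F face = ROGO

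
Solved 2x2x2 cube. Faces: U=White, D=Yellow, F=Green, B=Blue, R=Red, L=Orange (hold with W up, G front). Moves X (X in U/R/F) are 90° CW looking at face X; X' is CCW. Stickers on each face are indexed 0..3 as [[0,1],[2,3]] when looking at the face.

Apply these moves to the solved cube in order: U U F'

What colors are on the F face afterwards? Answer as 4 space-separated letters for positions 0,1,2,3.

Answer: B G B G

Derivation:
After move 1 (U): U=WWWW F=RRGG R=BBRR B=OOBB L=GGOO
After move 2 (U): U=WWWW F=BBGG R=OORR B=GGBB L=RROO
After move 3 (F'): F=BGBG U=WWOR R=YOYR D=ROYY L=RWOW
Query: F face = BGBG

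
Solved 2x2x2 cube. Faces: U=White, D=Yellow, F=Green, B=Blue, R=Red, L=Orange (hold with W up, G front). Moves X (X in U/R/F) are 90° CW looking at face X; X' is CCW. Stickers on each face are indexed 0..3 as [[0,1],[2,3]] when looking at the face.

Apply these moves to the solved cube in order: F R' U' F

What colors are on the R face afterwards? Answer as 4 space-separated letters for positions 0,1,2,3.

After move 1 (F): F=GGGG U=WWOO R=WRWR D=RRYY L=OYOY
After move 2 (R'): R=RRWW U=WBOB F=GWGO D=RGYG B=YBRB
After move 3 (U'): U=BBWO F=OYGO R=GWWW B=RRRB L=YBOY
After move 4 (F): F=GOOY U=BBYB R=WWOW D=WGYG L=YROG
Query: R face = WWOW

Answer: W W O W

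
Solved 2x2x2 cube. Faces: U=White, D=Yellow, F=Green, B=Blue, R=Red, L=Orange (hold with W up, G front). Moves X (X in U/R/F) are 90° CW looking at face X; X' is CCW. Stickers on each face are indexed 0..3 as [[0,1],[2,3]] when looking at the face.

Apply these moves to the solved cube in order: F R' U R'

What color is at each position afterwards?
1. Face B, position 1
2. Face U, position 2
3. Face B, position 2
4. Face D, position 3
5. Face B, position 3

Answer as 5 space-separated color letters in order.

Answer: Y B G O B

Derivation:
After move 1 (F): F=GGGG U=WWOO R=WRWR D=RRYY L=OYOY
After move 2 (R'): R=RRWW U=WBOB F=GWGO D=RGYG B=YBRB
After move 3 (U): U=OWBB F=RRGO R=YBWW B=OYRB L=GWOY
After move 4 (R'): R=BWYW U=ORBO F=RWGB D=RRYO B=GYGB
Query 1: B[1] = Y
Query 2: U[2] = B
Query 3: B[2] = G
Query 4: D[3] = O
Query 5: B[3] = B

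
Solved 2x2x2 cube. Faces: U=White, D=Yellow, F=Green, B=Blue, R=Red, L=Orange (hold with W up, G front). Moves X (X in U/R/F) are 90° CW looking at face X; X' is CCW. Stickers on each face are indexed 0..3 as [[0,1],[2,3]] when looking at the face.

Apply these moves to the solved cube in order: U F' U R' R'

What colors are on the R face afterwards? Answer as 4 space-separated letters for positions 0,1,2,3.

After move 1 (U): U=WWWW F=RRGG R=BBRR B=OOBB L=GGOO
After move 2 (F'): F=RGRG U=WWBR R=YBYR D=GOYY L=GWOW
After move 3 (U): U=BWRW F=YBRG R=OOYR B=GWBB L=RGOW
After move 4 (R'): R=OROY U=BBRG F=YWRW D=GBYG B=YWOB
After move 5 (R'): R=RYOO U=BORY F=YBRG D=GWYW B=GWBB
Query: R face = RYOO

Answer: R Y O O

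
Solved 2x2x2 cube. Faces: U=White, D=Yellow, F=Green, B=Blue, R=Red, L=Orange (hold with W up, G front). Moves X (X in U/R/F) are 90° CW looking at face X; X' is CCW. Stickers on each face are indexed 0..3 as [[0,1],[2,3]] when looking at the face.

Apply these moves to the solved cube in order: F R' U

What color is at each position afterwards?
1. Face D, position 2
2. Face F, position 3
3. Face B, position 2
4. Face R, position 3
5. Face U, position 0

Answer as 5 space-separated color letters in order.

After move 1 (F): F=GGGG U=WWOO R=WRWR D=RRYY L=OYOY
After move 2 (R'): R=RRWW U=WBOB F=GWGO D=RGYG B=YBRB
After move 3 (U): U=OWBB F=RRGO R=YBWW B=OYRB L=GWOY
Query 1: D[2] = Y
Query 2: F[3] = O
Query 3: B[2] = R
Query 4: R[3] = W
Query 5: U[0] = O

Answer: Y O R W O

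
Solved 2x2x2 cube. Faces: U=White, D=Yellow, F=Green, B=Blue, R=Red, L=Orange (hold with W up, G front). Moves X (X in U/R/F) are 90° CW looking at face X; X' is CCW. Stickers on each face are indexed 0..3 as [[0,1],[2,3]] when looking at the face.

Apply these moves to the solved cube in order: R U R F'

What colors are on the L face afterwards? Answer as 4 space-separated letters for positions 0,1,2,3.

After move 1 (R): R=RRRR U=WGWG F=GYGY D=YBYB B=WBWB
After move 2 (U): U=WWGG F=RRGY R=WBRR B=OOWB L=GYOO
After move 3 (R): R=RWRB U=WRGY F=RBGB D=YWYO B=GOWB
After move 4 (F'): F=BBRG U=WRRR R=WWYB D=YOYO L=GYOG
Query: L face = GYOG

Answer: G Y O G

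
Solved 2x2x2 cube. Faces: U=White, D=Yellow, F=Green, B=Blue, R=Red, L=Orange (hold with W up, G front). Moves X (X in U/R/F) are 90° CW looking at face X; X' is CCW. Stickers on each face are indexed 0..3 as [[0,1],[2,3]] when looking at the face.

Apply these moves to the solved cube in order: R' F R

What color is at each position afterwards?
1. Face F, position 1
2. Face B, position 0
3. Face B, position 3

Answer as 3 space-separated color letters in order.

After move 1 (R'): R=RRRR U=WBWB F=GWGW D=YGYG B=YBYB
After move 2 (F): F=GGWW U=WBOO R=WRBR D=RRYG L=OYOG
After move 3 (R): R=BWRR U=WGOW F=GRWG D=RYYY B=OBBB
Query 1: F[1] = R
Query 2: B[0] = O
Query 3: B[3] = B

Answer: R O B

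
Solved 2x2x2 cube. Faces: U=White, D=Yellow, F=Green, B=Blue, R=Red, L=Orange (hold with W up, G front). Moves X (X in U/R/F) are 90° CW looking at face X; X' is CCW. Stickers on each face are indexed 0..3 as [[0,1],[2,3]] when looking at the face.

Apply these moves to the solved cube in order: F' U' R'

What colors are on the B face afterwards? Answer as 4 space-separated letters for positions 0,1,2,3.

Answer: Y R O B

Derivation:
After move 1 (F'): F=GGGG U=WWRR R=YRYR D=OOYY L=OWOW
After move 2 (U'): U=WRWR F=OWGG R=GGYR B=YRBB L=BBOW
After move 3 (R'): R=GRGY U=WBWY F=ORGR D=OWYG B=YROB
Query: B face = YROB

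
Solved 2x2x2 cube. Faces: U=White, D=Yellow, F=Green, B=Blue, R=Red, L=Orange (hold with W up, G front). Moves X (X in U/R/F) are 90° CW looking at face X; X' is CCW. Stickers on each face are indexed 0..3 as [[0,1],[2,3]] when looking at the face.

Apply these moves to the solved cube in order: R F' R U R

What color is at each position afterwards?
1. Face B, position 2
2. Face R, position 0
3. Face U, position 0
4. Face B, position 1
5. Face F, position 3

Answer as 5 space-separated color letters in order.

After move 1 (R): R=RRRR U=WGWG F=GYGY D=YBYB B=WBWB
After move 2 (F'): F=YYGG U=WGRR R=BRYR D=OOYB L=OGOW
After move 3 (R): R=YBRR U=WYRG F=YOGB D=OWYW B=RBGB
After move 4 (U): U=RWGY F=YBGB R=RBRR B=OGGB L=YOOW
After move 5 (R): R=RRRB U=RBGB F=YWGW D=OGYO B=YGWB
Query 1: B[2] = W
Query 2: R[0] = R
Query 3: U[0] = R
Query 4: B[1] = G
Query 5: F[3] = W

Answer: W R R G W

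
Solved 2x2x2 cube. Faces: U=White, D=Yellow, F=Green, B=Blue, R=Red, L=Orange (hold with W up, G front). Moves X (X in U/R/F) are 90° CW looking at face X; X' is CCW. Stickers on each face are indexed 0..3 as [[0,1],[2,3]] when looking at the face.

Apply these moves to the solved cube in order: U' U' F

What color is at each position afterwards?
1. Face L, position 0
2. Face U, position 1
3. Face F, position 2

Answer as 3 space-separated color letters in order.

Answer: R W G

Derivation:
After move 1 (U'): U=WWWW F=OOGG R=GGRR B=RRBB L=BBOO
After move 2 (U'): U=WWWW F=BBGG R=OORR B=GGBB L=RROO
After move 3 (F): F=GBGB U=WWOR R=WOWR D=ROYY L=RYOY
Query 1: L[0] = R
Query 2: U[1] = W
Query 3: F[2] = G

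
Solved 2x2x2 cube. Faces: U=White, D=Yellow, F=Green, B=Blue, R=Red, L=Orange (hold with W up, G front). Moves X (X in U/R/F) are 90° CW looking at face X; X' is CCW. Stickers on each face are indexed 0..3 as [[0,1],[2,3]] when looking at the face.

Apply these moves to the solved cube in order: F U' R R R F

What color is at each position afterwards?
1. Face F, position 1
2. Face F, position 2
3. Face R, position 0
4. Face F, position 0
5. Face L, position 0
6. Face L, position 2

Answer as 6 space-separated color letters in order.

After move 1 (F): F=GGGG U=WWOO R=WRWR D=RRYY L=OYOY
After move 2 (U'): U=WOWO F=OYGG R=GGWR B=WRBB L=BBOY
After move 3 (R): R=WGRG U=WYWG F=ORGY D=RBYW B=OROB
After move 4 (R): R=RWGG U=WRWY F=OBGW D=ROYO B=GRYB
After move 5 (R): R=GRGW U=WBWW F=OOGO D=RYYG B=YRRB
After move 6 (F): F=GOOO U=WBYB R=WRWW D=GGYG L=BROY
Query 1: F[1] = O
Query 2: F[2] = O
Query 3: R[0] = W
Query 4: F[0] = G
Query 5: L[0] = B
Query 6: L[2] = O

Answer: O O W G B O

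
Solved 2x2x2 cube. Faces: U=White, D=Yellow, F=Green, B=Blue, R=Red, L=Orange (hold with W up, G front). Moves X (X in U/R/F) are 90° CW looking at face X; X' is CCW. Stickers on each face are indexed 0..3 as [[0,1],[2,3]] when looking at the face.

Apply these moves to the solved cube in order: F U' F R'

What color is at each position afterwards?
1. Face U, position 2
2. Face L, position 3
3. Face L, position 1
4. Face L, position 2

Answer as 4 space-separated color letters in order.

After move 1 (F): F=GGGG U=WWOO R=WRWR D=RRYY L=OYOY
After move 2 (U'): U=WOWO F=OYGG R=GGWR B=WRBB L=BBOY
After move 3 (F): F=GOGY U=WOYB R=WGOR D=WGYY L=BROR
After move 4 (R'): R=GRWO U=WBYW F=GOGB D=WOYY B=YRGB
Query 1: U[2] = Y
Query 2: L[3] = R
Query 3: L[1] = R
Query 4: L[2] = O

Answer: Y R R O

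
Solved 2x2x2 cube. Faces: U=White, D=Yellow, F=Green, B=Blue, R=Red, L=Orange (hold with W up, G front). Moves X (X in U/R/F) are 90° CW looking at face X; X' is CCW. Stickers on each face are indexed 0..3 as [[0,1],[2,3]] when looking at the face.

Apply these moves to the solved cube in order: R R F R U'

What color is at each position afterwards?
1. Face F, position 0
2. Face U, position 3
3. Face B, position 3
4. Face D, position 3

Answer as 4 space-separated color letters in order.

Answer: O O B G

Derivation:
After move 1 (R): R=RRRR U=WGWG F=GYGY D=YBYB B=WBWB
After move 2 (R): R=RRRR U=WYWY F=GBGB D=YWYW B=GBGB
After move 3 (F): F=GGBB U=WYOO R=WRYR D=RRYW L=OYOW
After move 4 (R): R=YWRR U=WGOB F=GRBW D=RGYG B=OBYB
After move 5 (U'): U=GBWO F=OYBW R=GRRR B=YWYB L=OBOW
Query 1: F[0] = O
Query 2: U[3] = O
Query 3: B[3] = B
Query 4: D[3] = G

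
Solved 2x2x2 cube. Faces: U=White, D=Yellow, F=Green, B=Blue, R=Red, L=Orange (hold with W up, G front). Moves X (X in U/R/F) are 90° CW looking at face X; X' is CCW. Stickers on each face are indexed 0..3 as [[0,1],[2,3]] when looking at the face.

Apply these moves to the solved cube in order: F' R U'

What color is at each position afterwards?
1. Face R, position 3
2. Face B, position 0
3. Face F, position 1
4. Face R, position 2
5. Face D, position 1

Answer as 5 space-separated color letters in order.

After move 1 (F'): F=GGGG U=WWRR R=YRYR D=OOYY L=OWOW
After move 2 (R): R=YYRR U=WGRG F=GOGY D=OBYB B=RBWB
After move 3 (U'): U=GGWR F=OWGY R=GORR B=YYWB L=RBOW
Query 1: R[3] = R
Query 2: B[0] = Y
Query 3: F[1] = W
Query 4: R[2] = R
Query 5: D[1] = B

Answer: R Y W R B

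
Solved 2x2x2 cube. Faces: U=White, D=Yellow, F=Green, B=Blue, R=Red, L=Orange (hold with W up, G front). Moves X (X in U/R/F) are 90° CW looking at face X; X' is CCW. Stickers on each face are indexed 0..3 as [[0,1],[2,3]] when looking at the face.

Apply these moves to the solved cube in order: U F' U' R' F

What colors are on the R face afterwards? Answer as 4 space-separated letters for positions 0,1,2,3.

Answer: W R Y Y

Derivation:
After move 1 (U): U=WWWW F=RRGG R=BBRR B=OOBB L=GGOO
After move 2 (F'): F=RGRG U=WWBR R=YBYR D=GOYY L=GWOW
After move 3 (U'): U=WRWB F=GWRG R=RGYR B=YBBB L=OOOW
After move 4 (R'): R=GRRY U=WBWY F=GRRB D=GWYG B=YBOB
After move 5 (F): F=RGBR U=WBWO R=WRYY D=RGYG L=OGOW
Query: R face = WRYY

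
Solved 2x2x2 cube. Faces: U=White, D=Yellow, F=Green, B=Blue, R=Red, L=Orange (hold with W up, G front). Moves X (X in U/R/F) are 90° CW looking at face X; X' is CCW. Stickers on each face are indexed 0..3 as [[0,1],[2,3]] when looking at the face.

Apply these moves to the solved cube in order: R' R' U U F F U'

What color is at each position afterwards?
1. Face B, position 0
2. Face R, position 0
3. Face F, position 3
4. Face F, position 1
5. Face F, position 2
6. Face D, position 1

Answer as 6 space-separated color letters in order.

After move 1 (R'): R=RRRR U=WBWB F=GWGW D=YGYG B=YBYB
After move 2 (R'): R=RRRR U=WYWY F=GBGB D=YWYW B=GBGB
After move 3 (U): U=WWYY F=RRGB R=GBRR B=OOGB L=GBOO
After move 4 (U): U=YWYW F=GBGB R=OORR B=GBGB L=RROO
After move 5 (F): F=GGBB U=YWOR R=YOWR D=ROYW L=RYOW
After move 6 (F): F=BGBG U=YWWY R=OORR D=WYYW L=RROO
After move 7 (U'): U=WYYW F=RRBG R=BGRR B=OOGB L=GBOO
Query 1: B[0] = O
Query 2: R[0] = B
Query 3: F[3] = G
Query 4: F[1] = R
Query 5: F[2] = B
Query 6: D[1] = Y

Answer: O B G R B Y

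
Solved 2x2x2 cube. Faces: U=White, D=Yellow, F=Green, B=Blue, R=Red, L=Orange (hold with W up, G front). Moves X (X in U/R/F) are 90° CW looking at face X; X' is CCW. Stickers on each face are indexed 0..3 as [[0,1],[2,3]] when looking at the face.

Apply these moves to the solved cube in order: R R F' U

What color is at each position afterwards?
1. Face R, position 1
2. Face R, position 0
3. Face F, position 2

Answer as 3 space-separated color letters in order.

After move 1 (R): R=RRRR U=WGWG F=GYGY D=YBYB B=WBWB
After move 2 (R): R=RRRR U=WYWY F=GBGB D=YWYW B=GBGB
After move 3 (F'): F=BBGG U=WYRR R=WRYR D=OOYW L=OYOW
After move 4 (U): U=RWRY F=WRGG R=GBYR B=OYGB L=BBOW
Query 1: R[1] = B
Query 2: R[0] = G
Query 3: F[2] = G

Answer: B G G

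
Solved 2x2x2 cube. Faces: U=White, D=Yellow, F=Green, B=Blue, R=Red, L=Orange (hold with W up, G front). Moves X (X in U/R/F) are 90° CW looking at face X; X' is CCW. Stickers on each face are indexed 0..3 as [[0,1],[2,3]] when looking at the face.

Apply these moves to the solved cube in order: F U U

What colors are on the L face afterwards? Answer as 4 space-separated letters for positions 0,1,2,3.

Answer: W R O Y

Derivation:
After move 1 (F): F=GGGG U=WWOO R=WRWR D=RRYY L=OYOY
After move 2 (U): U=OWOW F=WRGG R=BBWR B=OYBB L=GGOY
After move 3 (U): U=OOWW F=BBGG R=OYWR B=GGBB L=WROY
Query: L face = WROY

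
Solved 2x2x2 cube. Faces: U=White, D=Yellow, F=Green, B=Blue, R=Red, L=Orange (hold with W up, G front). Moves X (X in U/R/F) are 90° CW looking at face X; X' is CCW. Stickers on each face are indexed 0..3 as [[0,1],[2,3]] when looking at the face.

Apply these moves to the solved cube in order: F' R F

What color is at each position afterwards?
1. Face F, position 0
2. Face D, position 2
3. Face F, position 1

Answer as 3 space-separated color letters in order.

After move 1 (F'): F=GGGG U=WWRR R=YRYR D=OOYY L=OWOW
After move 2 (R): R=YYRR U=WGRG F=GOGY D=OBYB B=RBWB
After move 3 (F): F=GGYO U=WGWW R=RYGR D=RYYB L=OOOB
Query 1: F[0] = G
Query 2: D[2] = Y
Query 3: F[1] = G

Answer: G Y G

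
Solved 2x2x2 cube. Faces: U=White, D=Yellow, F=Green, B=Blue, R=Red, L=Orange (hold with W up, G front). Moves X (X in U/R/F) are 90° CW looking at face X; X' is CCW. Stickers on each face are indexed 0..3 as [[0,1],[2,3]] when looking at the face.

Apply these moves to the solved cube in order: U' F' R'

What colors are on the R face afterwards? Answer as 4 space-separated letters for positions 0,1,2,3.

After move 1 (U'): U=WWWW F=OOGG R=GGRR B=RRBB L=BBOO
After move 2 (F'): F=OGOG U=WWGR R=YGYR D=BOYY L=BWOW
After move 3 (R'): R=GRYY U=WBGR F=OWOR D=BGYG B=YROB
Query: R face = GRYY

Answer: G R Y Y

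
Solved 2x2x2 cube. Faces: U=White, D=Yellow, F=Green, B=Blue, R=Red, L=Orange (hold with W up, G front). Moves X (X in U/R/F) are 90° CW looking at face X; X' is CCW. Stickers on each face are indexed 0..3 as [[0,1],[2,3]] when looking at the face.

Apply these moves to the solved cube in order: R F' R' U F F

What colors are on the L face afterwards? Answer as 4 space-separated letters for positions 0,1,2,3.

After move 1 (R): R=RRRR U=WGWG F=GYGY D=YBYB B=WBWB
After move 2 (F'): F=YYGG U=WGRR R=BRYR D=OOYB L=OGOW
After move 3 (R'): R=RRBY U=WWRW F=YGGR D=OYYG B=BBOB
After move 4 (U): U=RWWW F=RRGR R=BBBY B=OGOB L=YGOW
After move 5 (F): F=GRRR U=RWWG R=WBWY D=BBYG L=YOOY
After move 6 (F): F=RGRR U=RWYO R=WBGY D=WWYG L=YBOB
Query: L face = YBOB

Answer: Y B O B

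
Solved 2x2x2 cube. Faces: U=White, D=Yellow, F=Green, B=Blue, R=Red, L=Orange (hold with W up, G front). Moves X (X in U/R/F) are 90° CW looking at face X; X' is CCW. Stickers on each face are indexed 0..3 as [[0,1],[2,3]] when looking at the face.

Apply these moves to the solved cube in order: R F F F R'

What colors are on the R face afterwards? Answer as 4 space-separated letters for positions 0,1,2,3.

Answer: R R B Y

Derivation:
After move 1 (R): R=RRRR U=WGWG F=GYGY D=YBYB B=WBWB
After move 2 (F): F=GGYY U=WGOO R=WRGR D=RRYB L=OYOB
After move 3 (F): F=YGYG U=WGBY R=OROR D=GWYB L=OROR
After move 4 (F): F=YYGG U=WGRR R=BRYR D=OOYB L=OGOW
After move 5 (R'): R=RRBY U=WWRW F=YGGR D=OYYG B=BBOB
Query: R face = RRBY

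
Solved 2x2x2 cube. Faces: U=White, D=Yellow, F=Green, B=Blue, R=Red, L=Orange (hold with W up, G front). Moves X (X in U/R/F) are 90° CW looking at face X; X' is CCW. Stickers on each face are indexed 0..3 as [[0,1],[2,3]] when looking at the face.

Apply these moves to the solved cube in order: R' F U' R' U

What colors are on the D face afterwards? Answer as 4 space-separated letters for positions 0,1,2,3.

Answer: R Y Y W

Derivation:
After move 1 (R'): R=RRRR U=WBWB F=GWGW D=YGYG B=YBYB
After move 2 (F): F=GGWW U=WBOO R=WRBR D=RRYG L=OYOG
After move 3 (U'): U=BOWO F=OYWW R=GGBR B=WRYB L=YBOG
After move 4 (R'): R=GRGB U=BYWW F=OOWO D=RYYW B=GRRB
After move 5 (U): U=WBWY F=GRWO R=GRGB B=YBRB L=OOOG
Query: D face = RYYW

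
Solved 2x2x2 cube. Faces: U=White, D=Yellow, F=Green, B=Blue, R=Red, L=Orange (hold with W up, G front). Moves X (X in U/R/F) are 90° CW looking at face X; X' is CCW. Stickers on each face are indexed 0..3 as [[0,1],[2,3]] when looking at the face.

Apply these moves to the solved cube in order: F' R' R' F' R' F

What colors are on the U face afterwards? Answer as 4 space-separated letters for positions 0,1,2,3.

After move 1 (F'): F=GGGG U=WWRR R=YRYR D=OOYY L=OWOW
After move 2 (R'): R=RRYY U=WBRB F=GWGR D=OGYG B=YBOB
After move 3 (R'): R=RYRY U=WORY F=GBGB D=OWYR B=GBGB
After move 4 (F'): F=BBGG U=WORR R=WYOY D=WWYR L=OYOR
After move 5 (R'): R=YYWO U=WGRG F=BOGR D=WBYG B=RBWB
After move 6 (F): F=GBRO U=WGRY R=RYGO D=WYYG L=OWOB
Query: U face = WGRY

Answer: W G R Y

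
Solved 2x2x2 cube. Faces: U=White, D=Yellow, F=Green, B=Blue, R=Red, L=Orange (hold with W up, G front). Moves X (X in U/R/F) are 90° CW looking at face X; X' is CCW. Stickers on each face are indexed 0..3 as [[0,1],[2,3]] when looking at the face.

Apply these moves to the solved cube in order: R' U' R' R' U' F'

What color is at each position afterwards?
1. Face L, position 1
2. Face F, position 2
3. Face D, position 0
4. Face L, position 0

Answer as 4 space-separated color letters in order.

Answer: W Y R W

Derivation:
After move 1 (R'): R=RRRR U=WBWB F=GWGW D=YGYG B=YBYB
After move 2 (U'): U=BBWW F=OOGW R=GWRR B=RRYB L=YBOO
After move 3 (R'): R=WRGR U=BYWR F=OBGW D=YOYW B=GRGB
After move 4 (R'): R=RRWG U=BGWG F=OYGR D=YBYW B=WROB
After move 5 (U'): U=GGBW F=YBGR R=OYWG B=RROB L=WROO
After move 6 (F'): F=BRYG U=GGOW R=BYYG D=ROYW L=WWOB
Query 1: L[1] = W
Query 2: F[2] = Y
Query 3: D[0] = R
Query 4: L[0] = W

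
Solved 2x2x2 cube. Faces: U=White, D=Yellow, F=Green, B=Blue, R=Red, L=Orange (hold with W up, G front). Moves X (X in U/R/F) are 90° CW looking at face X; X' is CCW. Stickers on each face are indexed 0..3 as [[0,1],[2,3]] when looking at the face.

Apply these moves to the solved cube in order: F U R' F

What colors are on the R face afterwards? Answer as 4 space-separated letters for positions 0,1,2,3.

After move 1 (F): F=GGGG U=WWOO R=WRWR D=RRYY L=OYOY
After move 2 (U): U=OWOW F=WRGG R=BBWR B=OYBB L=GGOY
After move 3 (R'): R=BRBW U=OBOO F=WWGW D=RRYG B=YYRB
After move 4 (F): F=GWWW U=OBYG R=OROW D=BBYG L=GROR
Query: R face = OROW

Answer: O R O W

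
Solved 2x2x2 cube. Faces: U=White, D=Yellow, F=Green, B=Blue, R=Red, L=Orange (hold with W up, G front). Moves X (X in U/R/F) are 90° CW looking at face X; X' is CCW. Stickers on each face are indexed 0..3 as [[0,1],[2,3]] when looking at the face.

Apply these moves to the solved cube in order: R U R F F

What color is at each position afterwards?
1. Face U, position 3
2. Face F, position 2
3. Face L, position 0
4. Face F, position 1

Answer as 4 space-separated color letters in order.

Answer: Y B G G

Derivation:
After move 1 (R): R=RRRR U=WGWG F=GYGY D=YBYB B=WBWB
After move 2 (U): U=WWGG F=RRGY R=WBRR B=OOWB L=GYOO
After move 3 (R): R=RWRB U=WRGY F=RBGB D=YWYO B=GOWB
After move 4 (F): F=GRBB U=WROY R=GWYB D=RRYO L=GYOW
After move 5 (F): F=BGBR U=WRWY R=OWYB D=YGYO L=GROR
Query 1: U[3] = Y
Query 2: F[2] = B
Query 3: L[0] = G
Query 4: F[1] = G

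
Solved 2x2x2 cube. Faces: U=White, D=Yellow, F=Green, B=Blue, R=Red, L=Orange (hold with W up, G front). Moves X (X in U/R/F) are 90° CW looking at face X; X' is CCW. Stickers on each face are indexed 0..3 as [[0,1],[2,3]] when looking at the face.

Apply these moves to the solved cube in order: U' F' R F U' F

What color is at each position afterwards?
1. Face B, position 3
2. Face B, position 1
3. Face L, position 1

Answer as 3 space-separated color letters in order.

Answer: B Y R

Derivation:
After move 1 (U'): U=WWWW F=OOGG R=GGRR B=RRBB L=BBOO
After move 2 (F'): F=OGOG U=WWGR R=YGYR D=BOYY L=BWOW
After move 3 (R): R=YYRG U=WGGG F=OOOY D=BBYR B=RRWB
After move 4 (F): F=OOYO U=WGWW R=GYGG D=RYYR L=BBOB
After move 5 (U'): U=GWWW F=BBYO R=OOGG B=GYWB L=RROB
After move 6 (F): F=YBOB U=GWBR R=WOWG D=GOYR L=RROY
Query 1: B[3] = B
Query 2: B[1] = Y
Query 3: L[1] = R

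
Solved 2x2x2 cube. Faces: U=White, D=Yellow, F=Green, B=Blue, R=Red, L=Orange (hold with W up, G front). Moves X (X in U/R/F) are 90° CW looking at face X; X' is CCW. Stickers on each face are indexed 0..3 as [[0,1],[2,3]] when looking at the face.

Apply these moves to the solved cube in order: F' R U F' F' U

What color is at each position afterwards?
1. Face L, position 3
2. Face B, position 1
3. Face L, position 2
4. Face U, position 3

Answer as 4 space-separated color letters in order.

After move 1 (F'): F=GGGG U=WWRR R=YRYR D=OOYY L=OWOW
After move 2 (R): R=YYRR U=WGRG F=GOGY D=OBYB B=RBWB
After move 3 (U): U=RWGG F=YYGY R=RBRR B=OWWB L=GOOW
After move 4 (F'): F=YYYG U=RWRR R=BBOR D=OWYB L=GGOG
After move 5 (F'): F=YGYY U=RWBO R=WBOR D=GGYB L=GROR
After move 6 (U): U=BROW F=WBYY R=OWOR B=GRWB L=YGOR
Query 1: L[3] = R
Query 2: B[1] = R
Query 3: L[2] = O
Query 4: U[3] = W

Answer: R R O W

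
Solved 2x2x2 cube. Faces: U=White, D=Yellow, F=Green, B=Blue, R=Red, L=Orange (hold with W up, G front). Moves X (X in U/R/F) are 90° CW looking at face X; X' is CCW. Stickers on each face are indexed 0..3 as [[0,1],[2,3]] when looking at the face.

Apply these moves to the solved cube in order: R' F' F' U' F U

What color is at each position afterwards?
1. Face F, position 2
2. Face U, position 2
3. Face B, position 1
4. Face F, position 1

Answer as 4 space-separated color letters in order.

After move 1 (R'): R=RRRR U=WBWB F=GWGW D=YGYG B=YBYB
After move 2 (F'): F=WWGG U=WBRR R=GRYR D=OOYG L=OBOW
After move 3 (F'): F=WGWG U=WBGY R=OROR D=BWYG L=OROR
After move 4 (U'): U=BYWG F=ORWG R=WGOR B=ORYB L=YBOR
After move 5 (F): F=WOGR U=BYRB R=WGGR D=OWYG L=YBOW
After move 6 (U): U=RBBY F=WGGR R=ORGR B=YBYB L=WOOW
Query 1: F[2] = G
Query 2: U[2] = B
Query 3: B[1] = B
Query 4: F[1] = G

Answer: G B B G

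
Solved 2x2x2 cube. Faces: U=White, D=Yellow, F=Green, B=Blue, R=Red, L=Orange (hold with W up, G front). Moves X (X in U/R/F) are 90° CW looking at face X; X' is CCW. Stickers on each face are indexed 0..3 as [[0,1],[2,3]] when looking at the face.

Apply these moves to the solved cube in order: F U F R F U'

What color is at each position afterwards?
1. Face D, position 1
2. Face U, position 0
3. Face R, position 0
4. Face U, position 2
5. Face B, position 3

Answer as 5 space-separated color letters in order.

Answer: W W G O B

Derivation:
After move 1 (F): F=GGGG U=WWOO R=WRWR D=RRYY L=OYOY
After move 2 (U): U=OWOW F=WRGG R=BBWR B=OYBB L=GGOY
After move 3 (F): F=GWGR U=OWYG R=OBWR D=WBYY L=GROR
After move 4 (R): R=WORB U=OWYR F=GBGY D=WBYO B=GYWB
After move 5 (F): F=GGYB U=OWRR R=YORB D=RWYO L=GWOB
After move 6 (U'): U=WROR F=GWYB R=GGRB B=YOWB L=GYOB
Query 1: D[1] = W
Query 2: U[0] = W
Query 3: R[0] = G
Query 4: U[2] = O
Query 5: B[3] = B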